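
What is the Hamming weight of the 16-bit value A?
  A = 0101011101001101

0101011101001101
1-bits at positions (from bit 0 = LSB): 0, 2, 3, 6, 8, 9, 10, 12, 14
Count = 9

Answer: 9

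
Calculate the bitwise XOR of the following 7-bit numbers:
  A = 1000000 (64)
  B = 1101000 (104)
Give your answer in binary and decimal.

Apply ^ to each column (1 where bits differ):
  1000000
^ 1101000
---------
  0101000

Answer: 0101000 (40)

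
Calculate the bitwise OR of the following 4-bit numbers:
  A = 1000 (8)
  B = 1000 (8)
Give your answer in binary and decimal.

Apply | to each column (1 where either bit is 1):
  1000
| 1000
------
  1000

Answer: 1000 (8)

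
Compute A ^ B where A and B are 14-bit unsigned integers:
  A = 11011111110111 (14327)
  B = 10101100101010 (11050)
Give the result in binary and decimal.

Apply ^ to each column (1 where bits differ):
  11011111110111
^ 10101100101010
----------------
  01110011011101

Answer: 01110011011101 (7389)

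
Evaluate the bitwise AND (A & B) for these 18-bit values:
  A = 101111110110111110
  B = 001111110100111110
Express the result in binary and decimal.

Apply & to each column (1 only where both bits are 1):
  101111110110111110
& 001111110100111110
--------------------
  001111110100111110

Answer: 001111110100111110 (64830)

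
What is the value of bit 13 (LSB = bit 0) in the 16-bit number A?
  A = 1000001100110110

Bit 13 is the 14th from the right.
  1000001100110110
    ^
That bit is 0.

Answer: 0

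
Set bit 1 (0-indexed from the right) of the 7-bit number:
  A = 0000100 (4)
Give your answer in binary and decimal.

Mask = 1 << 1 = 0000010
Bit 1 of A is 0, so OR-ing with the mask flips it to 1.
  0000100
| 0000010
---------
  0000110

Answer: 0000110 (6)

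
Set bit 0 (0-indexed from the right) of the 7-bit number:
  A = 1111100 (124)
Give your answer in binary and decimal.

Mask = 1 << 0 = 0000001
Bit 0 of A is 0, so OR-ing with the mask flips it to 1.
  1111100
| 0000001
---------
  1111101

Answer: 1111101 (125)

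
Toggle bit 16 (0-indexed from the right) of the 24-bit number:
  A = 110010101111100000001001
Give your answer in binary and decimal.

Mask = 1 << 16 = 000000010000000000000000
Bit 16 of A is 0; XOR with the mask flips it to 1.
  110010101111100000001001
^ 000000010000000000000000
--------------------------
  110010111111100000001001

Answer: 110010111111100000001001 (13367305)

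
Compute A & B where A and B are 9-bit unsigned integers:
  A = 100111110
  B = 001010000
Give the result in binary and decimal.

Apply & to each column (1 only where both bits are 1):
  100111110
& 001010000
-----------
  000010000

Answer: 000010000 (16)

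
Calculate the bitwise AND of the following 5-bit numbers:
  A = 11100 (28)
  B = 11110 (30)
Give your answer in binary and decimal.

Apply & to each column (1 only where both bits are 1):
  11100
& 11110
-------
  11100

Answer: 11100 (28)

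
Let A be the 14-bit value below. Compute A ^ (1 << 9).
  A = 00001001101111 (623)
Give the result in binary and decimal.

Mask = 1 << 9 = 00001000000000
Bit 9 of A is 1; XOR with the mask flips it to 0.
  00001001101111
^ 00001000000000
----------------
  00000001101111

Answer: 00000001101111 (111)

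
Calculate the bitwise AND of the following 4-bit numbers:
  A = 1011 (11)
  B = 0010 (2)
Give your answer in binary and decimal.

Apply & to each column (1 only where both bits are 1):
  1011
& 0010
------
  0010

Answer: 0010 (2)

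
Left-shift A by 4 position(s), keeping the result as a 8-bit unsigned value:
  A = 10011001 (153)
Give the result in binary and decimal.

Shift left by 4: drop the top 4 bit(s), append 4 zero(s) on the right.
  10011001  ->  discard [1001], keep [1001], append 0000
= 10010000

Answer: 10010000 (144)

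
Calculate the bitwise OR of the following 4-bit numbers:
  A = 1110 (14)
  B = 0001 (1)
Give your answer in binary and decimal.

Apply | to each column (1 where either bit is 1):
  1110
| 0001
------
  1111

Answer: 1111 (15)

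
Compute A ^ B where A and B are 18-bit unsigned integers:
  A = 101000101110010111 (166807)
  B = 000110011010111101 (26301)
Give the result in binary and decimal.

Apply ^ to each column (1 where bits differ):
  101000101110010111
^ 000110011010111101
--------------------
  101110110100101010

Answer: 101110110100101010 (191786)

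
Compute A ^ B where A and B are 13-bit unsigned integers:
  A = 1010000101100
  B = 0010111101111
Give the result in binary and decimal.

Apply ^ to each column (1 where bits differ):
  1010000101100
^ 0010111101111
---------------
  1000111000011

Answer: 1000111000011 (4547)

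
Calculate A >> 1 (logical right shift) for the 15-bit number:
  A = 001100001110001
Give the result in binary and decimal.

Logical shift right by 1: drop the bottom 1 bit(s), prepend 1 zero(s) on the left.
  001100001110001  ->  keep [00110000111000], discard [1], prepend 0
= 000110000111000

Answer: 000110000111000 (3128)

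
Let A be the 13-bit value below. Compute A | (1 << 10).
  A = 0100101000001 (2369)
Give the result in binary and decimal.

Mask = 1 << 10 = 0010000000000
Bit 10 of A is 0, so OR-ing with the mask flips it to 1.
  0100101000001
| 0010000000000
---------------
  0110101000001

Answer: 0110101000001 (3393)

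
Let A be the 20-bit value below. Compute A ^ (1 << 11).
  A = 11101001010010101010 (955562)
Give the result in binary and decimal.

Mask = 1 << 11 = 00000000100000000000
Bit 11 of A is 0; XOR with the mask flips it to 1.
  11101001010010101010
^ 00000000100000000000
----------------------
  11101001110010101010

Answer: 11101001110010101010 (957610)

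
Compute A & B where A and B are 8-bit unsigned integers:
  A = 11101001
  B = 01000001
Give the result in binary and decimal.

Apply & to each column (1 only where both bits are 1):
  11101001
& 01000001
----------
  01000001

Answer: 01000001 (65)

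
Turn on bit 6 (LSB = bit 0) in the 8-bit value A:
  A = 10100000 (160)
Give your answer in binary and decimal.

Mask = 1 << 6 = 01000000
Bit 6 of A is 0, so OR-ing with the mask flips it to 1.
  10100000
| 01000000
----------
  11100000

Answer: 11100000 (224)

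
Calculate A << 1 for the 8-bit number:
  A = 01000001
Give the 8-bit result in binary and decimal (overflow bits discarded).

Shift left by 1: drop the top 1 bit(s), append 1 zero(s) on the right.
  01000001  ->  discard [0], keep [1000001], append 0
= 10000010

Answer: 10000010 (130)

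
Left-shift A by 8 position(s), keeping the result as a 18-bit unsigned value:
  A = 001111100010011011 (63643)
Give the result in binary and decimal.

Shift left by 8: drop the top 8 bit(s), append 8 zero(s) on the right.
  001111100010011011  ->  discard [00111110], keep [0010011011], append 00000000
= 001001101100000000

Answer: 001001101100000000 (39680)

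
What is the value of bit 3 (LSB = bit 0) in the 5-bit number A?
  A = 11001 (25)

Bit 3 is the 4th from the right.
  11001
   ^
That bit is 1.

Answer: 1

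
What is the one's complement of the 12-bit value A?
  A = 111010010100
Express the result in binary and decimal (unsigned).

Flip each bit (0->1, 1->0):
  111010010100
  000101101011

Answer: 000101101011 (363)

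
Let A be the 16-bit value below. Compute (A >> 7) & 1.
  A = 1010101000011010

Bit 7 is the 8th from the right.
  1010101000011010
          ^
That bit is 0.

Answer: 0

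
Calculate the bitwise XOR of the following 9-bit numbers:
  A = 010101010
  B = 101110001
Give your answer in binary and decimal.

Apply ^ to each column (1 where bits differ):
  010101010
^ 101110001
-----------
  111011011

Answer: 111011011 (475)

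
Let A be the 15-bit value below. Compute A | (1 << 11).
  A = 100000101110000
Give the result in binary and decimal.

Mask = 1 << 11 = 000100000000000
Bit 11 of A is 0, so OR-ing with the mask flips it to 1.
  100000101110000
| 000100000000000
-----------------
  100100101110000

Answer: 100100101110000 (18800)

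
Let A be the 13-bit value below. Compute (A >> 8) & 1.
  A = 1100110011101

Bit 8 is the 9th from the right.
  1100110011101
      ^
That bit is 1.

Answer: 1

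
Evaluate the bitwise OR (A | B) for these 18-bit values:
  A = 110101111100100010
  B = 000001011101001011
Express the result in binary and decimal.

Apply | to each column (1 where either bit is 1):
  110101111100100010
| 000001011101001011
--------------------
  110101111101101011

Answer: 110101111101101011 (221035)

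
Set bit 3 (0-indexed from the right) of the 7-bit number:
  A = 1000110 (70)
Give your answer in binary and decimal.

Mask = 1 << 3 = 0001000
Bit 3 of A is 0, so OR-ing with the mask flips it to 1.
  1000110
| 0001000
---------
  1001110

Answer: 1001110 (78)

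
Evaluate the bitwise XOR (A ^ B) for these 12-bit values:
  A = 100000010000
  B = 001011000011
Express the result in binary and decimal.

Apply ^ to each column (1 where bits differ):
  100000010000
^ 001011000011
--------------
  101011010011

Answer: 101011010011 (2771)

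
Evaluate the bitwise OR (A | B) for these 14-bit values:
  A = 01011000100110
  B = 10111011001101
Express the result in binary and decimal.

Apply | to each column (1 where either bit is 1):
  01011000100110
| 10111011001101
----------------
  11111011101111

Answer: 11111011101111 (16111)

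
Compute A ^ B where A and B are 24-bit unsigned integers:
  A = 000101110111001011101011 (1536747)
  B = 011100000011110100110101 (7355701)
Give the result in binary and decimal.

Apply ^ to each column (1 where bits differ):
  000101110111001011101011
^ 011100000011110100110101
--------------------------
  011001110100111111011110

Answer: 011001110100111111011110 (6770654)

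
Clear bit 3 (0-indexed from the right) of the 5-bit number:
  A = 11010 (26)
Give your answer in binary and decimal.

Mask = ~(1 << 3) = 10111
Bit 3 of A is 1, so AND-ing with the mask clears it to 0.
  11010
& 10111
-------
  10010

Answer: 10010 (18)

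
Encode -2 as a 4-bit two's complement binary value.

1. Binary of +2:  0010
2. Invert bits:     1101
3. Add 1:           1110

Answer: 1110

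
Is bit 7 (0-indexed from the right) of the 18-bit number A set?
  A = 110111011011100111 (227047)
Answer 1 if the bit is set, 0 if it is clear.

Bit 7 is the 8th from the right.
  110111011011100111
            ^
That bit is 1.

Answer: 1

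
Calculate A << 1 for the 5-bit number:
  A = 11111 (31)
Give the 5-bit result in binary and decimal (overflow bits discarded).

Shift left by 1: drop the top 1 bit(s), append 1 zero(s) on the right.
  11111  ->  discard [1], keep [1111], append 0
= 11110

Answer: 11110 (30)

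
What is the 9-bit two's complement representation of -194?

1. Binary of +194:  011000010
2. Invert bits:     100111101
3. Add 1:           100111110

Answer: 100111110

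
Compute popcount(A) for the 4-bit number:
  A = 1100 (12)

1100
1-bits at positions (from bit 0 = LSB): 2, 3
Count = 2

Answer: 2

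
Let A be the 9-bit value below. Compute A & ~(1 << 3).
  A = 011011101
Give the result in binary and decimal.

Mask = ~(1 << 3) = 111110111
Bit 3 of A is 1, so AND-ing with the mask clears it to 0.
  011011101
& 111110111
-----------
  011010101

Answer: 011010101 (213)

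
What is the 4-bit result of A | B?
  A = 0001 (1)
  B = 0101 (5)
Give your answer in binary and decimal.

Apply | to each column (1 where either bit is 1):
  0001
| 0101
------
  0101

Answer: 0101 (5)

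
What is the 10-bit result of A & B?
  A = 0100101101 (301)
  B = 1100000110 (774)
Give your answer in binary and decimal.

Apply & to each column (1 only where both bits are 1):
  0100101101
& 1100000110
------------
  0100000100

Answer: 0100000100 (260)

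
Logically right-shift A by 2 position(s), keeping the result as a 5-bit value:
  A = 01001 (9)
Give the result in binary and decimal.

Logical shift right by 2: drop the bottom 2 bit(s), prepend 2 zero(s) on the left.
  01001  ->  keep [010], discard [01], prepend 00
= 00010

Answer: 00010 (2)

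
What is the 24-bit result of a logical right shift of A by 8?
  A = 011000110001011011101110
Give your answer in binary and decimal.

Logical shift right by 8: drop the bottom 8 bit(s), prepend 8 zero(s) on the left.
  011000110001011011101110  ->  keep [0110001100010110], discard [11101110], prepend 00000000
= 000000000110001100010110

Answer: 000000000110001100010110 (25366)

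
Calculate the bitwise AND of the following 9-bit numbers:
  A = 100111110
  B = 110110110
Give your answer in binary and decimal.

Apply & to each column (1 only where both bits are 1):
  100111110
& 110110110
-----------
  100110110

Answer: 100110110 (310)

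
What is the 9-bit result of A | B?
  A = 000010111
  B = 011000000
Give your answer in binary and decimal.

Apply | to each column (1 where either bit is 1):
  000010111
| 011000000
-----------
  011010111

Answer: 011010111 (215)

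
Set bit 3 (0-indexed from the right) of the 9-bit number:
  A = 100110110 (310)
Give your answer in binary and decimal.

Mask = 1 << 3 = 000001000
Bit 3 of A is 0, so OR-ing with the mask flips it to 1.
  100110110
| 000001000
-----------
  100111110

Answer: 100111110 (318)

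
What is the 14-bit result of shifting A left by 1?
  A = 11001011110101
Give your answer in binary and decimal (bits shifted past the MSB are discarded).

Shift left by 1: drop the top 1 bit(s), append 1 zero(s) on the right.
  11001011110101  ->  discard [1], keep [1001011110101], append 0
= 10010111101010

Answer: 10010111101010 (9706)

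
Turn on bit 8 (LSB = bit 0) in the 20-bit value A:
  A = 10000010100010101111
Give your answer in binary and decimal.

Mask = 1 << 8 = 00000000000100000000
Bit 8 of A is 0, so OR-ing with the mask flips it to 1.
  10000010100010101111
| 00000000000100000000
----------------------
  10000010100110101111

Answer: 10000010100110101111 (534959)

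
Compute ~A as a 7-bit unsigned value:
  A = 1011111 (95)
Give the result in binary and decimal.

Flip each bit (0->1, 1->0):
  1011111
  0100000

Answer: 0100000 (32)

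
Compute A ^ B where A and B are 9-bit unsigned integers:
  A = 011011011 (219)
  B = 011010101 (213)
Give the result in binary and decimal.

Apply ^ to each column (1 where bits differ):
  011011011
^ 011010101
-----------
  000001110

Answer: 000001110 (14)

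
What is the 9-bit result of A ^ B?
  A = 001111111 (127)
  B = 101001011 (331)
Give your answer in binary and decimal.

Apply ^ to each column (1 where bits differ):
  001111111
^ 101001011
-----------
  100110100

Answer: 100110100 (308)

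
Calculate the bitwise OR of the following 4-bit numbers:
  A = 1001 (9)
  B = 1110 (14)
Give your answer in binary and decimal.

Apply | to each column (1 where either bit is 1):
  1001
| 1110
------
  1111

Answer: 1111 (15)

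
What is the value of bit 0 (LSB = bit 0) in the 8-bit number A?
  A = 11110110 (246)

Bit 0 is the 1st from the right.
  11110110
         ^
That bit is 0.

Answer: 0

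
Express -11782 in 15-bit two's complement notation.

1. Binary of +11782:  010111000000110
2. Invert bits:     101000111111001
3. Add 1:           101000111111010

Answer: 101000111111010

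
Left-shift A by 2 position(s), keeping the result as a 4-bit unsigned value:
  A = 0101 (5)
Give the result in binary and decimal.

Shift left by 2: drop the top 2 bit(s), append 2 zero(s) on the right.
  0101  ->  discard [01], keep [01], append 00
= 0100

Answer: 0100 (4)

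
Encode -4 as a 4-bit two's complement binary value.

1. Binary of +4:  0100
2. Invert bits:     1011
3. Add 1:           1100

Answer: 1100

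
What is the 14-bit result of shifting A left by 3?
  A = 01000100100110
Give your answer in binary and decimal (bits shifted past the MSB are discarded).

Shift left by 3: drop the top 3 bit(s), append 3 zero(s) on the right.
  01000100100110  ->  discard [010], keep [00100100110], append 000
= 00100100110000

Answer: 00100100110000 (2352)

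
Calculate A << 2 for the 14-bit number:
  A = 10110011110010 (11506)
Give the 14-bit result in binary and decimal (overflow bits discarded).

Shift left by 2: drop the top 2 bit(s), append 2 zero(s) on the right.
  10110011110010  ->  discard [10], keep [110011110010], append 00
= 11001111001000

Answer: 11001111001000 (13256)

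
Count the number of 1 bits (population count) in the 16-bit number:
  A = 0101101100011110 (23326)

0101101100011110
1-bits at positions (from bit 0 = LSB): 1, 2, 3, 4, 8, 9, 11, 12, 14
Count = 9

Answer: 9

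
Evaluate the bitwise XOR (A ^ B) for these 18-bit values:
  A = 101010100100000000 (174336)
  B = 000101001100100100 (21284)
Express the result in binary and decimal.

Apply ^ to each column (1 where bits differ):
  101010100100000000
^ 000101001100100100
--------------------
  101111101000100100

Answer: 101111101000100100 (195108)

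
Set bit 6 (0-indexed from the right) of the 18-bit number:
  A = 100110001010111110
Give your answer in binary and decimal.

Mask = 1 << 6 = 000000000001000000
Bit 6 of A is 0, so OR-ing with the mask flips it to 1.
  100110001010111110
| 000000000001000000
--------------------
  100110001011111110

Answer: 100110001011111110 (156414)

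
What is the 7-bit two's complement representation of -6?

1. Binary of +6:  0000110
2. Invert bits:     1111001
3. Add 1:           1111010

Answer: 1111010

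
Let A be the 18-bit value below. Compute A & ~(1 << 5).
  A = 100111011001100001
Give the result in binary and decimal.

Mask = ~(1 << 5) = 111111111111011111
Bit 5 of A is 1, so AND-ing with the mask clears it to 0.
  100111011001100001
& 111111111111011111
--------------------
  100111011001000001

Answer: 100111011001000001 (161345)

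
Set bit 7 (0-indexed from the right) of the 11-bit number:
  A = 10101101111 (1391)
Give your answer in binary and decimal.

Mask = 1 << 7 = 00010000000
Bit 7 of A is 0, so OR-ing with the mask flips it to 1.
  10101101111
| 00010000000
-------------
  10111101111

Answer: 10111101111 (1519)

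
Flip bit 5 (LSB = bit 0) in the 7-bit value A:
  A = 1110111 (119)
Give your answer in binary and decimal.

Mask = 1 << 5 = 0100000
Bit 5 of A is 1; XOR with the mask flips it to 0.
  1110111
^ 0100000
---------
  1010111

Answer: 1010111 (87)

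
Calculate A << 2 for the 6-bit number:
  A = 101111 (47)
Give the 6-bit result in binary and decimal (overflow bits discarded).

Shift left by 2: drop the top 2 bit(s), append 2 zero(s) on the right.
  101111  ->  discard [10], keep [1111], append 00
= 111100

Answer: 111100 (60)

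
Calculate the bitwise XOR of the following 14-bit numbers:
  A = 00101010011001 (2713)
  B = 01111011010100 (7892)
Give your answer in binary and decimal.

Apply ^ to each column (1 where bits differ):
  00101010011001
^ 01111011010100
----------------
  01010001001101

Answer: 01010001001101 (5197)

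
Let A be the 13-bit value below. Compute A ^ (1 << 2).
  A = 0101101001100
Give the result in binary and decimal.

Mask = 1 << 2 = 0000000000100
Bit 2 of A is 1; XOR with the mask flips it to 0.
  0101101001100
^ 0000000000100
---------------
  0101101001000

Answer: 0101101001000 (2888)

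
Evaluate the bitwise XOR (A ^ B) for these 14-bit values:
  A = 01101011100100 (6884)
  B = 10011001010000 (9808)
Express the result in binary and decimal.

Apply ^ to each column (1 where bits differ):
  01101011100100
^ 10011001010000
----------------
  11110010110100

Answer: 11110010110100 (15540)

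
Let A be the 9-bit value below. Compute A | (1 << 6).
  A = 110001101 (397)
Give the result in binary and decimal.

Mask = 1 << 6 = 001000000
Bit 6 of A is 0, so OR-ing with the mask flips it to 1.
  110001101
| 001000000
-----------
  111001101

Answer: 111001101 (461)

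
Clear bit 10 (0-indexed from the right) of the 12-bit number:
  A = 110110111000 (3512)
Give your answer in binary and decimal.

Mask = ~(1 << 10) = 101111111111
Bit 10 of A is 1, so AND-ing with the mask clears it to 0.
  110110111000
& 101111111111
--------------
  100110111000

Answer: 100110111000 (2488)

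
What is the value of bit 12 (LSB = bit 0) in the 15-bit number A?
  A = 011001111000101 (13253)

Bit 12 is the 13th from the right.
  011001111000101
    ^
That bit is 1.

Answer: 1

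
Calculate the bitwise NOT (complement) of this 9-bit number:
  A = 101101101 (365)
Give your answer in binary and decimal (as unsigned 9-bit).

Flip each bit (0->1, 1->0):
  101101101
  010010010

Answer: 010010010 (146)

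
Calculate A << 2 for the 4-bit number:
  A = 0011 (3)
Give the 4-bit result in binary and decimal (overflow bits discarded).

Shift left by 2: drop the top 2 bit(s), append 2 zero(s) on the right.
  0011  ->  discard [00], keep [11], append 00
= 1100

Answer: 1100 (12)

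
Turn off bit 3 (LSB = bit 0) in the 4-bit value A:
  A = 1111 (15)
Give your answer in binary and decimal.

Mask = ~(1 << 3) = 0111
Bit 3 of A is 1, so AND-ing with the mask clears it to 0.
  1111
& 0111
------
  0111

Answer: 0111 (7)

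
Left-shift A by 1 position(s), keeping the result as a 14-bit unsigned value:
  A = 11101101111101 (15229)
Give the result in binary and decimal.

Shift left by 1: drop the top 1 bit(s), append 1 zero(s) on the right.
  11101101111101  ->  discard [1], keep [1101101111101], append 0
= 11011011111010

Answer: 11011011111010 (14074)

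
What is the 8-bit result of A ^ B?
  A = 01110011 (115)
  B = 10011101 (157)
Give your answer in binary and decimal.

Apply ^ to each column (1 where bits differ):
  01110011
^ 10011101
----------
  11101110

Answer: 11101110 (238)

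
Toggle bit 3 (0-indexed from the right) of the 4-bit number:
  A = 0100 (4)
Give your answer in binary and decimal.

Mask = 1 << 3 = 1000
Bit 3 of A is 0; XOR with the mask flips it to 1.
  0100
^ 1000
------
  1100

Answer: 1100 (12)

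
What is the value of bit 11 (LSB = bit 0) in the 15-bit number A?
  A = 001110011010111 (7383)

Bit 11 is the 12th from the right.
  001110011010111
     ^
That bit is 1.

Answer: 1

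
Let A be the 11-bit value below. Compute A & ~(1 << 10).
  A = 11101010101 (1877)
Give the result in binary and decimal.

Mask = ~(1 << 10) = 01111111111
Bit 10 of A is 1, so AND-ing with the mask clears it to 0.
  11101010101
& 01111111111
-------------
  01101010101

Answer: 01101010101 (853)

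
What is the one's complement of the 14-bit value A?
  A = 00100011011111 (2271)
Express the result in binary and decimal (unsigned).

Flip each bit (0->1, 1->0):
  00100011011111
  11011100100000

Answer: 11011100100000 (14112)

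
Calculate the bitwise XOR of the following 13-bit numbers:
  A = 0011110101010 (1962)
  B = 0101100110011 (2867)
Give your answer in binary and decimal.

Apply ^ to each column (1 where bits differ):
  0011110101010
^ 0101100110011
---------------
  0110010011001

Answer: 0110010011001 (3225)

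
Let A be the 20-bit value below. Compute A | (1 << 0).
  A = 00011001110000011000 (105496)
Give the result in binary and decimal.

Mask = 1 << 0 = 00000000000000000001
Bit 0 of A is 0, so OR-ing with the mask flips it to 1.
  00011001110000011000
| 00000000000000000001
----------------------
  00011001110000011001

Answer: 00011001110000011001 (105497)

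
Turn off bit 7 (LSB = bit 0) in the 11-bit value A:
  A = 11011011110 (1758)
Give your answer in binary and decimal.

Mask = ~(1 << 7) = 11101111111
Bit 7 of A is 1, so AND-ing with the mask clears it to 0.
  11011011110
& 11101111111
-------------
  11001011110

Answer: 11001011110 (1630)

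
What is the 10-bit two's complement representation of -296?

1. Binary of +296:  0100101000
2. Invert bits:     1011010111
3. Add 1:           1011011000

Answer: 1011011000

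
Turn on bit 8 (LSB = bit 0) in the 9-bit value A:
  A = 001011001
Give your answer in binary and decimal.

Mask = 1 << 8 = 100000000
Bit 8 of A is 0, so OR-ing with the mask flips it to 1.
  001011001
| 100000000
-----------
  101011001

Answer: 101011001 (345)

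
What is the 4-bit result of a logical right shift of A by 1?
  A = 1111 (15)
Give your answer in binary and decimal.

Logical shift right by 1: drop the bottom 1 bit(s), prepend 1 zero(s) on the left.
  1111  ->  keep [111], discard [1], prepend 0
= 0111

Answer: 0111 (7)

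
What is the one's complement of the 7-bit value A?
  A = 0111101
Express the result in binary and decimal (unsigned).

Flip each bit (0->1, 1->0):
  0111101
  1000010

Answer: 1000010 (66)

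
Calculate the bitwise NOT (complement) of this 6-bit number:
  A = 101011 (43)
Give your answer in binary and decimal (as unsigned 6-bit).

Flip each bit (0->1, 1->0):
  101011
  010100

Answer: 010100 (20)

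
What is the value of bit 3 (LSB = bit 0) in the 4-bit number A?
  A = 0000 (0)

Bit 3 is the 4th from the right.
  0000
  ^
That bit is 0.

Answer: 0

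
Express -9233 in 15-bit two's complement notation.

1. Binary of +9233:  010010000010001
2. Invert bits:     101101111101110
3. Add 1:           101101111101111

Answer: 101101111101111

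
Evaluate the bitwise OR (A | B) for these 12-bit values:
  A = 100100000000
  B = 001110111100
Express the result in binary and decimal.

Apply | to each column (1 where either bit is 1):
  100100000000
| 001110111100
--------------
  101110111100

Answer: 101110111100 (3004)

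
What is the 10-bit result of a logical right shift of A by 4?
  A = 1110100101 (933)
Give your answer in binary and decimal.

Logical shift right by 4: drop the bottom 4 bit(s), prepend 4 zero(s) on the left.
  1110100101  ->  keep [111010], discard [0101], prepend 0000
= 0000111010

Answer: 0000111010 (58)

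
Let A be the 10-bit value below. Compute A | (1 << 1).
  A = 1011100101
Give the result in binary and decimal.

Mask = 1 << 1 = 0000000010
Bit 1 of A is 0, so OR-ing with the mask flips it to 1.
  1011100101
| 0000000010
------------
  1011100111

Answer: 1011100111 (743)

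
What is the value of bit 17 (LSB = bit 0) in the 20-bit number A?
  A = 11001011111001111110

Bit 17 is the 18th from the right.
  11001011111001111110
    ^
That bit is 0.

Answer: 0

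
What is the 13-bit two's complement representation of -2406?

1. Binary of +2406:  0100101100110
2. Invert bits:     1011010011001
3. Add 1:           1011010011010

Answer: 1011010011010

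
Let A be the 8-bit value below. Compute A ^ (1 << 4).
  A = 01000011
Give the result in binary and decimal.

Mask = 1 << 4 = 00010000
Bit 4 of A is 0; XOR with the mask flips it to 1.
  01000011
^ 00010000
----------
  01010011

Answer: 01010011 (83)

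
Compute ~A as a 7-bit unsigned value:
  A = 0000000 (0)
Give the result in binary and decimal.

Flip each bit (0->1, 1->0):
  0000000
  1111111

Answer: 1111111 (127)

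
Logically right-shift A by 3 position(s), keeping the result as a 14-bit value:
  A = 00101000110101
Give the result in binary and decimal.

Logical shift right by 3: drop the bottom 3 bit(s), prepend 3 zero(s) on the left.
  00101000110101  ->  keep [00101000110], discard [101], prepend 000
= 00000101000110

Answer: 00000101000110 (326)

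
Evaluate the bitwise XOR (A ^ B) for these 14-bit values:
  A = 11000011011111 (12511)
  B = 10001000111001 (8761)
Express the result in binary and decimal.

Apply ^ to each column (1 where bits differ):
  11000011011111
^ 10001000111001
----------------
  01001011100110

Answer: 01001011100110 (4838)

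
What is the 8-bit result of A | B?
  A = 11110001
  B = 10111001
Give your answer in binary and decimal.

Apply | to each column (1 where either bit is 1):
  11110001
| 10111001
----------
  11111001

Answer: 11111001 (249)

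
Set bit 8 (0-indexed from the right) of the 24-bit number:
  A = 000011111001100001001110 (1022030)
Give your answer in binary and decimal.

Mask = 1 << 8 = 000000000000000100000000
Bit 8 of A is 0, so OR-ing with the mask flips it to 1.
  000011111001100001001110
| 000000000000000100000000
--------------------------
  000011111001100101001110

Answer: 000011111001100101001110 (1022286)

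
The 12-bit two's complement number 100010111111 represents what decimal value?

MSB is 1, so the value is negative. Find the magnitude:
1. Invert bits:  011101000000
2. Add 1:        011101000001  = 1857
3. Apply sign:   -1857

Answer: -1857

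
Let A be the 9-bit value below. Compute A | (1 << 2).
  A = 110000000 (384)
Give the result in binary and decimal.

Mask = 1 << 2 = 000000100
Bit 2 of A is 0, so OR-ing with the mask flips it to 1.
  110000000
| 000000100
-----------
  110000100

Answer: 110000100 (388)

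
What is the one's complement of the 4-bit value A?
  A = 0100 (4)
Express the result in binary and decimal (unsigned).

Flip each bit (0->1, 1->0):
  0100
  1011

Answer: 1011 (11)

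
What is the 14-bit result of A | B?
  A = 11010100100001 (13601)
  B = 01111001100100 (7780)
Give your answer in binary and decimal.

Apply | to each column (1 where either bit is 1):
  11010100100001
| 01111001100100
----------------
  11111101100101

Answer: 11111101100101 (16229)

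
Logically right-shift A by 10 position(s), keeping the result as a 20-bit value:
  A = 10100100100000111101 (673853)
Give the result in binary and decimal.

Logical shift right by 10: drop the bottom 10 bit(s), prepend 10 zero(s) on the left.
  10100100100000111101  ->  keep [1010010010], discard [0000111101], prepend 0000000000
= 00000000001010010010

Answer: 00000000001010010010 (658)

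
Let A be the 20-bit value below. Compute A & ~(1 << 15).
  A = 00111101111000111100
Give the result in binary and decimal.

Mask = ~(1 << 15) = 11110111111111111111
Bit 15 of A is 1, so AND-ing with the mask clears it to 0.
  00111101111000111100
& 11110111111111111111
----------------------
  00110101111000111100

Answer: 00110101111000111100 (220732)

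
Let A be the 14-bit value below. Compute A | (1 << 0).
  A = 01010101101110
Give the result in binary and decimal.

Mask = 1 << 0 = 00000000000001
Bit 0 of A is 0, so OR-ing with the mask flips it to 1.
  01010101101110
| 00000000000001
----------------
  01010101101111

Answer: 01010101101111 (5487)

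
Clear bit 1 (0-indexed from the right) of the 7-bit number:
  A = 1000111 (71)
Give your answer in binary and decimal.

Mask = ~(1 << 1) = 1111101
Bit 1 of A is 1, so AND-ing with the mask clears it to 0.
  1000111
& 1111101
---------
  1000101

Answer: 1000101 (69)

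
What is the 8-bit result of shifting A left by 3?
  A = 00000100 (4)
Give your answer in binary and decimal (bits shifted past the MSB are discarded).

Shift left by 3: drop the top 3 bit(s), append 3 zero(s) on the right.
  00000100  ->  discard [000], keep [00100], append 000
= 00100000

Answer: 00100000 (32)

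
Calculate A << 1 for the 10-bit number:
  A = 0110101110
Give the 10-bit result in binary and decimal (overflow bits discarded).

Shift left by 1: drop the top 1 bit(s), append 1 zero(s) on the right.
  0110101110  ->  discard [0], keep [110101110], append 0
= 1101011100

Answer: 1101011100 (860)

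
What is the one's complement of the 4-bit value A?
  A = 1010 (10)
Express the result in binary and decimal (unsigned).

Flip each bit (0->1, 1->0):
  1010
  0101

Answer: 0101 (5)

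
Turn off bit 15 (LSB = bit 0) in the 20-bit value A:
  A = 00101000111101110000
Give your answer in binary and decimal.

Mask = ~(1 << 15) = 11110111111111111111
Bit 15 of A is 1, so AND-ing with the mask clears it to 0.
  00101000111101110000
& 11110111111111111111
----------------------
  00100000111101110000

Answer: 00100000111101110000 (135024)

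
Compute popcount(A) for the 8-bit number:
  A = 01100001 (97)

01100001
1-bits at positions (from bit 0 = LSB): 0, 5, 6
Count = 3

Answer: 3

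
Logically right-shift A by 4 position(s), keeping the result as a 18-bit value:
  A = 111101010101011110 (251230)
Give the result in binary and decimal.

Logical shift right by 4: drop the bottom 4 bit(s), prepend 4 zero(s) on the left.
  111101010101011110  ->  keep [11110101010101], discard [1110], prepend 0000
= 000011110101010101

Answer: 000011110101010101 (15701)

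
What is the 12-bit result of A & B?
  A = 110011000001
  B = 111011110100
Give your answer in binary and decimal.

Apply & to each column (1 only where both bits are 1):
  110011000001
& 111011110100
--------------
  110011000000

Answer: 110011000000 (3264)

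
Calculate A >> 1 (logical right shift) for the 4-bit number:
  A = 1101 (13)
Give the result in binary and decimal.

Logical shift right by 1: drop the bottom 1 bit(s), prepend 1 zero(s) on the left.
  1101  ->  keep [110], discard [1], prepend 0
= 0110

Answer: 0110 (6)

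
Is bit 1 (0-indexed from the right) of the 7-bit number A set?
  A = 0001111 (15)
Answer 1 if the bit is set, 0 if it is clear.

Bit 1 is the 2nd from the right.
  0001111
       ^
That bit is 1.

Answer: 1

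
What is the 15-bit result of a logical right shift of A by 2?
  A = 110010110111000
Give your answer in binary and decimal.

Logical shift right by 2: drop the bottom 2 bit(s), prepend 2 zero(s) on the left.
  110010110111000  ->  keep [1100101101110], discard [00], prepend 00
= 001100101101110

Answer: 001100101101110 (6510)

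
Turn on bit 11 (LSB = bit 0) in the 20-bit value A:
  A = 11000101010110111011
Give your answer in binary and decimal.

Mask = 1 << 11 = 00000000100000000000
Bit 11 of A is 0, so OR-ing with the mask flips it to 1.
  11000101010110111011
| 00000000100000000000
----------------------
  11000101110110111011

Answer: 11000101110110111011 (810427)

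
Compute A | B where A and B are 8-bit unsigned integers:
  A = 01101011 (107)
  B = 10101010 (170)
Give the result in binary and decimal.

Apply | to each column (1 where either bit is 1):
  01101011
| 10101010
----------
  11101011

Answer: 11101011 (235)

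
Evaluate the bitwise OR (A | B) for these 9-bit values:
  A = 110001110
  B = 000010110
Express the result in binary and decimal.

Apply | to each column (1 where either bit is 1):
  110001110
| 000010110
-----------
  110011110

Answer: 110011110 (414)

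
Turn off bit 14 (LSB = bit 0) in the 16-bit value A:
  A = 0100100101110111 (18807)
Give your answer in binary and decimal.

Mask = ~(1 << 14) = 1011111111111111
Bit 14 of A is 1, so AND-ing with the mask clears it to 0.
  0100100101110111
& 1011111111111111
------------------
  0000100101110111

Answer: 0000100101110111 (2423)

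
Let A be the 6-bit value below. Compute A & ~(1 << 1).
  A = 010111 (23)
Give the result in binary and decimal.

Mask = ~(1 << 1) = 111101
Bit 1 of A is 1, so AND-ing with the mask clears it to 0.
  010111
& 111101
--------
  010101

Answer: 010101 (21)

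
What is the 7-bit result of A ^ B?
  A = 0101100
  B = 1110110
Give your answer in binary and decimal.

Apply ^ to each column (1 where bits differ):
  0101100
^ 1110110
---------
  1011010

Answer: 1011010 (90)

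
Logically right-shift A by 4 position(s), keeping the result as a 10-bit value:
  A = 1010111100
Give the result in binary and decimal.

Logical shift right by 4: drop the bottom 4 bit(s), prepend 4 zero(s) on the left.
  1010111100  ->  keep [101011], discard [1100], prepend 0000
= 0000101011

Answer: 0000101011 (43)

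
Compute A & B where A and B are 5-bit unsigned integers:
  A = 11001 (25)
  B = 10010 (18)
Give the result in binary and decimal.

Apply & to each column (1 only where both bits are 1):
  11001
& 10010
-------
  10000

Answer: 10000 (16)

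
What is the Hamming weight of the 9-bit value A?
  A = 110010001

110010001
1-bits at positions (from bit 0 = LSB): 0, 4, 7, 8
Count = 4

Answer: 4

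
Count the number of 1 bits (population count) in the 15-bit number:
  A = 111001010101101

111001010101101
1-bits at positions (from bit 0 = LSB): 0, 2, 3, 5, 7, 9, 12, 13, 14
Count = 9

Answer: 9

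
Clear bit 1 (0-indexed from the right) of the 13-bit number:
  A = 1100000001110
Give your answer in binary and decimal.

Mask = ~(1 << 1) = 1111111111101
Bit 1 of A is 1, so AND-ing with the mask clears it to 0.
  1100000001110
& 1111111111101
---------------
  1100000001100

Answer: 1100000001100 (6156)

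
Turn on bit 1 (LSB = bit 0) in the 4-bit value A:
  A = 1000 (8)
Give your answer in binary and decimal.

Mask = 1 << 1 = 0010
Bit 1 of A is 0, so OR-ing with the mask flips it to 1.
  1000
| 0010
------
  1010

Answer: 1010 (10)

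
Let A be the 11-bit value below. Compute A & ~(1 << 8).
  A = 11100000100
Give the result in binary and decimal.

Mask = ~(1 << 8) = 11011111111
Bit 8 of A is 1, so AND-ing with the mask clears it to 0.
  11100000100
& 11011111111
-------------
  11000000100

Answer: 11000000100 (1540)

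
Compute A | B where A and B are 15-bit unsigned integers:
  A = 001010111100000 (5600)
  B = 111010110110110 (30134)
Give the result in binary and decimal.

Apply | to each column (1 where either bit is 1):
  001010111100000
| 111010110110110
-----------------
  111010111110110

Answer: 111010111110110 (30198)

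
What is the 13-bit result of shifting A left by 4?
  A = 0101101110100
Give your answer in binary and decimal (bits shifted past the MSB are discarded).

Shift left by 4: drop the top 4 bit(s), append 4 zero(s) on the right.
  0101101110100  ->  discard [0101], keep [101110100], append 0000
= 1011101000000

Answer: 1011101000000 (5952)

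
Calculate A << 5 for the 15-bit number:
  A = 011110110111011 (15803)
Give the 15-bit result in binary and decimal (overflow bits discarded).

Shift left by 5: drop the top 5 bit(s), append 5 zero(s) on the right.
  011110110111011  ->  discard [01111], keep [0110111011], append 00000
= 011011101100000

Answer: 011011101100000 (14176)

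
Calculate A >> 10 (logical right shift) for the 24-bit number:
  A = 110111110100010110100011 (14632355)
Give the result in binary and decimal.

Logical shift right by 10: drop the bottom 10 bit(s), prepend 10 zero(s) on the left.
  110111110100010110100011  ->  keep [11011111010001], discard [0110100011], prepend 0000000000
= 000000000011011111010001

Answer: 000000000011011111010001 (14289)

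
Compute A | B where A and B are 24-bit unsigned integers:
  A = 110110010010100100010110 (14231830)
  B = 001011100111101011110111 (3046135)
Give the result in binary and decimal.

Apply | to each column (1 where either bit is 1):
  110110010010100100010110
| 001011100111101011110111
--------------------------
  111111110111101111110111

Answer: 111111110111101111110111 (16743415)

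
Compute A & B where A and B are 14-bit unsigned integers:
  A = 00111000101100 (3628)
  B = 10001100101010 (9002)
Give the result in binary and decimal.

Apply & to each column (1 only where both bits are 1):
  00111000101100
& 10001100101010
----------------
  00001000101000

Answer: 00001000101000 (552)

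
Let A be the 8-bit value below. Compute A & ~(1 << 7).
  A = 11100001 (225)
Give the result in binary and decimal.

Mask = ~(1 << 7) = 01111111
Bit 7 of A is 1, so AND-ing with the mask clears it to 0.
  11100001
& 01111111
----------
  01100001

Answer: 01100001 (97)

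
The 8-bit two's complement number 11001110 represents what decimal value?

MSB is 1, so the value is negative. Find the magnitude:
1. Invert bits:  00110001
2. Add 1:        00110010  = 50
3. Apply sign:   -50

Answer: -50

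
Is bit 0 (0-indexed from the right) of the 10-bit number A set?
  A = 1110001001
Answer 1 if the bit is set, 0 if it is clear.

Bit 0 is the 1st from the right.
  1110001001
           ^
That bit is 1.

Answer: 1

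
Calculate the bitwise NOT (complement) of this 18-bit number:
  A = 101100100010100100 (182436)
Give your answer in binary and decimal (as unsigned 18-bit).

Flip each bit (0->1, 1->0):
  101100100010100100
  010011011101011011

Answer: 010011011101011011 (79707)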